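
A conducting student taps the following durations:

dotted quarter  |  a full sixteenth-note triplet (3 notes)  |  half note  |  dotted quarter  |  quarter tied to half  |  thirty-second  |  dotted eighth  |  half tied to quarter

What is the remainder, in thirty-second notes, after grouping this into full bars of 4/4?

One bar of 4/4 = 32 thirty-second notes.
Each duration in thirty-second notes: dotted quarter = 12; a full sixteenth-note triplet (3 notes) (three triplet sixteenths span one eighth) = 4; half note = 16; dotted quarter = 12; quarter tied to half (quarter + half) = 24; thirty-second = 1; dotted eighth = 6; half tied to quarter (half + quarter) = 24.
Total: 12 + 4 + 16 + 12 + 24 + 1 + 6 + 24 = 99.
99 ÷ 32 = 3 complete bars with 3 thirty-second notes remaining.

3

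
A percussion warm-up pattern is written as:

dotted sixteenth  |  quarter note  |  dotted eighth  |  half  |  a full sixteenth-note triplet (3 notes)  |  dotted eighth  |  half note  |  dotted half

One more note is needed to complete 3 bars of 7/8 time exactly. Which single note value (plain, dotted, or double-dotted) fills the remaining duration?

3 bars of 7/8 = 84 thirty-second notes.
In thirty-second notes: dotted sixteenth = 3; quarter note = 8; dotted eighth = 6; half = 16; a full sixteenth-note triplet (3 notes) (three triplet sixteenths span one eighth) = 4; dotted eighth = 6; half note = 16; dotted half = 24.
Adding: 3 + 8 + 6 + 16 + 4 + 6 + 16 + 24 = 83.
Remaining: 84 − 83 = 1 thirty-second note, which is a thirty-second note.

thirty-second note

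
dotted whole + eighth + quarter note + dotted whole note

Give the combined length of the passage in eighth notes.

Each duration in eighth notes: dotted whole = 12; eighth = 1; quarter note = 2; dotted whole note = 12.
Altogether 12 + 1 + 2 + 12 = 27 eighth notes.

27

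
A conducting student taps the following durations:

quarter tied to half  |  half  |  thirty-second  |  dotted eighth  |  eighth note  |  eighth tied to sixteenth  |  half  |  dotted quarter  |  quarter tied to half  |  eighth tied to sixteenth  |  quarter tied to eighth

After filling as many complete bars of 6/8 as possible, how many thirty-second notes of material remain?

One bar of 6/8 = 24 thirty-second notes.
In thirty-second notes: quarter tied to half (quarter + half) = 24; half = 16; thirty-second = 1; dotted eighth = 6; eighth note = 4; eighth tied to sixteenth (eighth + sixteenth) = 6; half = 16; dotted quarter = 12; quarter tied to half (quarter + half) = 24; eighth tied to sixteenth (eighth + sixteenth) = 6; quarter tied to eighth (quarter + eighth) = 12.
Altogether 24 + 16 + 1 + 6 + 4 + 6 + 16 + 12 + 24 + 6 + 12 = 127.
127 ÷ 24 = 5 complete bars with 7 thirty-second notes remaining.

7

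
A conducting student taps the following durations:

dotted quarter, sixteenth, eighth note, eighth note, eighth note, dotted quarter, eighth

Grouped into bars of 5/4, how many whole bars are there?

1

One bar of 5/4 = 20 sixteenth notes.
Working in sixteenth notes: dotted quarter = 6; sixteenth = 1; eighth note = 2; eighth note = 2; eighth note = 2; dotted quarter = 6; eighth = 2.
Total: 6 + 1 + 2 + 2 + 2 + 6 + 2 = 21.
21 ÷ 20 = 1 complete bar with 1 left over.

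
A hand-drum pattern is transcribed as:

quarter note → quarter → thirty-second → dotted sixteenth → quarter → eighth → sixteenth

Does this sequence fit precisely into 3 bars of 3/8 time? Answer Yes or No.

No

One bar of 3/8 = 12 thirty-second notes, so 3 bars = 36.
Express everything in thirty-second notes: quarter note = 8; quarter = 8; thirty-second = 1; dotted sixteenth = 3; quarter = 8; eighth = 4; sixteenth = 2.
Total: 8 + 8 + 1 + 3 + 8 + 4 + 2 = 34.
34 falls short of 36, so the answer is No.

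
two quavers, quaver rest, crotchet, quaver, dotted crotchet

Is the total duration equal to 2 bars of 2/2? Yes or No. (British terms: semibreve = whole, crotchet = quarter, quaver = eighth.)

No

One bar of 2/2 = 8 eighth notes, so 2 bars = 16.
In eighth notes: quaver = 1; quaver = 1; quaver rest = 1; crotchet = 2; quaver = 1; dotted crotchet = 3.
Sum: 1 + 1 + 1 + 2 + 1 + 3 = 9.
9 falls short of 16, so the answer is No.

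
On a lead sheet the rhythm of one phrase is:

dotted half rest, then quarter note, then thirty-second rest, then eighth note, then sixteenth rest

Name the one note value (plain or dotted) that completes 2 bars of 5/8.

thirty-second note

2 bars of 5/8 = 40 thirty-second notes.
Each duration in thirty-second notes: dotted half rest = 24; quarter note = 8; thirty-second rest = 1; eighth note = 4; sixteenth rest = 2.
Altogether 24 + 8 + 1 + 4 + 2 = 39.
Remaining: 40 − 39 = 1 thirty-second note, which is a thirty-second note.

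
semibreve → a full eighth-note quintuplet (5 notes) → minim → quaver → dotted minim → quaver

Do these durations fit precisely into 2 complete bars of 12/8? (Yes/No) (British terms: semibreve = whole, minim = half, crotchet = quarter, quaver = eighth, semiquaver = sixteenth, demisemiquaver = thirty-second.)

One bar of 12/8 = 12 eighth notes, so 2 bars = 24.
Working in eighth notes: semibreve = 8; a full eighth-note quintuplet (5 notes) (five quintuplet eighths span one half) = 4; minim = 4; quaver = 1; dotted minim = 6; quaver = 1.
Sum: 8 + 4 + 4 + 1 + 6 + 1 = 24.
24 equals 24, so the answer is Yes.

Yes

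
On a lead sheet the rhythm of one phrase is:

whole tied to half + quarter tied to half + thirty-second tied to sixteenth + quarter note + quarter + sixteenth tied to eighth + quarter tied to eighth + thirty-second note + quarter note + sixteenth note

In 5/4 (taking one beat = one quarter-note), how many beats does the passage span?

One quarter-note beat = 8 thirty-second notes.
Express everything in thirty-second notes: whole tied to half (whole + half) = 48; quarter tied to half (quarter + half) = 24; thirty-second tied to sixteenth (thirty-second + sixteenth) = 3; quarter note = 8; quarter = 8; sixteenth tied to eighth (sixteenth + eighth) = 6; quarter tied to eighth (quarter + eighth) = 12; thirty-second note = 1; quarter note = 8; sixteenth note = 2.
Sum: 48 + 24 + 3 + 8 + 8 + 6 + 12 + 1 + 8 + 2 = 120.
120 ÷ 8 = 15 beats.

15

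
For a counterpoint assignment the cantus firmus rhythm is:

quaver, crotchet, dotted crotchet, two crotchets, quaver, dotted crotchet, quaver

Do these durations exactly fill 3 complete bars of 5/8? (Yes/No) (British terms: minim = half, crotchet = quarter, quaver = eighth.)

Yes

One bar of 5/8 = 5 eighth notes, so 3 bars = 15.
Working in eighth notes: quaver = 1; crotchet = 2; dotted crotchet = 3; crotchet = 2; crotchet = 2; quaver = 1; dotted crotchet = 3; quaver = 1.
Total: 1 + 2 + 3 + 2 + 2 + 1 + 3 + 1 = 15.
15 equals 15, so the answer is Yes.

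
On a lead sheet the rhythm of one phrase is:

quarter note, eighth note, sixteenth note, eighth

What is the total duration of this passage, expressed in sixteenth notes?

9

Express everything in sixteenth notes: quarter note = 4; eighth note = 2; sixteenth note = 1; eighth = 2.
Adding: 4 + 2 + 1 + 2 = 9 sixteenth notes.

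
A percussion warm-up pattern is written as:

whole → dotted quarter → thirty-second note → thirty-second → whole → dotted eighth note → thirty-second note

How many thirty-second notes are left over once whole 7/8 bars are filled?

1

One bar of 7/8 = 28 thirty-second notes.
Express everything in thirty-second notes: whole = 32; dotted quarter = 12; thirty-second note = 1; thirty-second = 1; whole = 32; dotted eighth note = 6; thirty-second note = 1.
Total: 32 + 12 + 1 + 1 + 32 + 6 + 1 = 85.
85 ÷ 28 = 3 complete bars with 1 thirty-second note remaining.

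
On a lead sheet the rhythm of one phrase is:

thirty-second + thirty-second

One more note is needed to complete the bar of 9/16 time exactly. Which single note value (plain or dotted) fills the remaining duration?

half note

The bar of 9/16 = 18 thirty-second notes.
Convert each value to thirty-second notes: thirty-second = 1; thirty-second = 1.
Altogether 1 + 1 = 2.
Remaining: 18 − 2 = 16 thirty-second notes, which is a half note.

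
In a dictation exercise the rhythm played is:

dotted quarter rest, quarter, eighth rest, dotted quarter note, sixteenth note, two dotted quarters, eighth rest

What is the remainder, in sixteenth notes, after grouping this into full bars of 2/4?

1

One bar of 2/4 = 8 sixteenth notes.
Convert each value to sixteenth notes: dotted quarter rest = 6; quarter = 4; eighth rest = 2; dotted quarter note = 6; sixteenth note = 1; dotted quarter = 6; dotted quarter = 6; eighth rest = 2.
Sum: 6 + 4 + 2 + 6 + 1 + 6 + 6 + 2 = 33.
33 ÷ 8 = 4 complete bars with 1 sixteenth note remaining.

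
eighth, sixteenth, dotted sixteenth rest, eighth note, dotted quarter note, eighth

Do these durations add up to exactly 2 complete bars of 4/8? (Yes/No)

No

One bar of 4/8 = 16 thirty-second notes, so 2 bars = 32.
Each duration in thirty-second notes: eighth = 4; sixteenth = 2; dotted sixteenth rest = 3; eighth note = 4; dotted quarter note = 12; eighth = 4.
Total: 4 + 2 + 3 + 4 + 12 + 4 = 29.
29 falls short of 32, so the answer is No.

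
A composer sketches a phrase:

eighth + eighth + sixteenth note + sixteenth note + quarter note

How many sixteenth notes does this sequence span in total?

Each duration in sixteenth notes: eighth = 2; eighth = 2; sixteenth note = 1; sixteenth note = 1; quarter note = 4.
Sum: 2 + 2 + 1 + 1 + 4 = 10 sixteenth notes.

10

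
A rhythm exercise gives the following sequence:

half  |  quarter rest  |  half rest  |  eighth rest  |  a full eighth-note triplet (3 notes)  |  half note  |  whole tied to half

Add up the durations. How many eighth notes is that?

Each duration in eighth notes: half = 4; quarter rest = 2; half rest = 4; eighth rest = 1; a full eighth-note triplet (3 notes) (three triplet eighths span one quarter) = 2; half note = 4; whole tied to half (whole + half) = 12.
Total: 4 + 2 + 4 + 1 + 2 + 4 + 12 = 29 eighth notes.

29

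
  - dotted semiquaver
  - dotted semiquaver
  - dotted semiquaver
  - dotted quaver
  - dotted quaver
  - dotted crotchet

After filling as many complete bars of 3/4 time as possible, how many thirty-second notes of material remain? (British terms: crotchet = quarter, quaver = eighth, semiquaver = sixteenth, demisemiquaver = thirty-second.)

9

One bar of 3/4 = 24 thirty-second notes.
Convert each value to thirty-second notes: dotted semiquaver = 3; dotted semiquaver = 3; dotted semiquaver = 3; dotted quaver = 6; dotted quaver = 6; dotted crotchet = 12.
Altogether 3 + 3 + 3 + 6 + 6 + 12 = 33.
33 ÷ 24 = 1 complete bar with 9 thirty-second notes remaining.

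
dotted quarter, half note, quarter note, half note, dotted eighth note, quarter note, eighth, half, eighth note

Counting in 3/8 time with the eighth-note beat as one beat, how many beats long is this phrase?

22.5

One eighth-note beat = 2 sixteenth notes.
Each duration in sixteenth notes: dotted quarter = 6; half note = 8; quarter note = 4; half note = 8; dotted eighth note = 3; quarter note = 4; eighth = 2; half = 8; eighth note = 2.
Total: 6 + 8 + 4 + 8 + 3 + 4 + 2 + 8 + 2 = 45.
45 ÷ 2 = 22.5 beats.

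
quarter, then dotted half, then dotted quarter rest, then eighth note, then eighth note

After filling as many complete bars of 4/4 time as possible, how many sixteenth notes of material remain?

10

One bar of 4/4 = 8 eighth notes.
Express everything in eighth notes: quarter = 2; dotted half = 6; dotted quarter rest = 3; eighth note = 1; eighth note = 1.
Total: 2 + 6 + 3 + 1 + 1 = 13.
13 ÷ 8 = 1 complete bar with 5 eighth notes remaining = 10 sixteenth notes.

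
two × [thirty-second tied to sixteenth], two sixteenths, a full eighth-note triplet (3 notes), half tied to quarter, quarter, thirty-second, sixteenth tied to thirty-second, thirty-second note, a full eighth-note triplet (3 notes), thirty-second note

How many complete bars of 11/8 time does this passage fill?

One bar of 11/8 = 44 thirty-second notes.
In thirty-second notes: thirty-second tied to sixteenth (thirty-second + sixteenth) = 3; thirty-second tied to sixteenth (thirty-second + sixteenth) = 3; sixteenth = 2; sixteenth = 2; a full eighth-note triplet (3 notes) (three triplet eighths span one quarter) = 8; half tied to quarter (half + quarter) = 24; quarter = 8; thirty-second = 1; sixteenth tied to thirty-second (sixteenth + thirty-second) = 3; thirty-second note = 1; a full eighth-note triplet (3 notes) (three triplet eighths span one quarter) = 8; thirty-second note = 1.
Adding: 3 + 3 + 2 + 2 + 8 + 24 + 8 + 1 + 3 + 1 + 8 + 1 = 64.
64 ÷ 44 = 1 complete bar with 20 left over.

1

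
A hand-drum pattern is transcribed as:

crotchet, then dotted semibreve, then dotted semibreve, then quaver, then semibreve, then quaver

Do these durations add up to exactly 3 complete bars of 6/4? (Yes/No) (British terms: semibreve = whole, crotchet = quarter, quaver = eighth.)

Yes

One bar of 6/4 = 12 eighth notes, so 3 bars = 36.
Working in eighth notes: crotchet = 2; dotted semibreve = 12; dotted semibreve = 12; quaver = 1; semibreve = 8; quaver = 1.
Total: 2 + 12 + 12 + 1 + 8 + 1 = 36.
36 equals 36, so the answer is Yes.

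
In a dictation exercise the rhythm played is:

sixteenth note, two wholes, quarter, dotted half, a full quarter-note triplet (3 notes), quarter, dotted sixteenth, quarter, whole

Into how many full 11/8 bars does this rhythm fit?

One bar of 11/8 = 44 thirty-second notes.
Convert each value to thirty-second notes: sixteenth note = 2; whole = 32; whole = 32; quarter = 8; dotted half = 24; a full quarter-note triplet (3 notes) (three triplet quarters span one half) = 16; quarter = 8; dotted sixteenth = 3; quarter = 8; whole = 32.
Sum: 2 + 32 + 32 + 8 + 24 + 16 + 8 + 3 + 8 + 32 = 165.
165 ÷ 44 = 3 complete bars with 33 left over.

3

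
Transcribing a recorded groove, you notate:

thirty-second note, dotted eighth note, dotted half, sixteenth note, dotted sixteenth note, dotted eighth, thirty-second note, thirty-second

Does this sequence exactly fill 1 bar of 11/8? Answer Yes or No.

Yes

One bar of 11/8 = 44 thirty-second notes.
Convert each value to thirty-second notes: thirty-second note = 1; dotted eighth note = 6; dotted half = 24; sixteenth note = 2; dotted sixteenth note = 3; dotted eighth = 6; thirty-second note = 1; thirty-second = 1.
Sum: 1 + 6 + 24 + 2 + 3 + 6 + 1 + 1 = 44.
44 equals 44, so the answer is Yes.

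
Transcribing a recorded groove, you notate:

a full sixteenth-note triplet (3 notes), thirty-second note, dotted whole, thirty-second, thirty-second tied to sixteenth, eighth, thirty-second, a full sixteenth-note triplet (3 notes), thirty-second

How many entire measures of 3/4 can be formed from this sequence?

2

One bar of 3/4 = 24 thirty-second notes.
Convert each value to thirty-second notes: a full sixteenth-note triplet (3 notes) (three triplet sixteenths span one eighth) = 4; thirty-second note = 1; dotted whole = 48; thirty-second = 1; thirty-second tied to sixteenth (thirty-second + sixteenth) = 3; eighth = 4; thirty-second = 1; a full sixteenth-note triplet (3 notes) (three triplet sixteenths span one eighth) = 4; thirty-second = 1.
Altogether 4 + 1 + 48 + 1 + 3 + 4 + 1 + 4 + 1 = 67.
67 ÷ 24 = 2 complete bars with 19 left over.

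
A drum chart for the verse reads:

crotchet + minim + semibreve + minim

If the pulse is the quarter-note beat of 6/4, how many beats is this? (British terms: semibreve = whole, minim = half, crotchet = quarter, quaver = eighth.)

One quarter-note beat = 2 eighth notes.
In eighth notes: crotchet = 2; minim = 4; semibreve = 8; minim = 4.
Sum: 2 + 4 + 8 + 4 = 18.
18 ÷ 2 = 9 beats.

9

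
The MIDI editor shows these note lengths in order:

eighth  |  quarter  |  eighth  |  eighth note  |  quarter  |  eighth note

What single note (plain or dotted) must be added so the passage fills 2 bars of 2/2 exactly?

2 bars of 2/2 = 16 eighth notes.
Express everything in eighth notes: eighth = 1; quarter = 2; eighth = 1; eighth note = 1; quarter = 2; eighth note = 1.
Altogether 1 + 2 + 1 + 1 + 2 + 1 = 8.
Remaining: 16 − 8 = 8 eighth notes, which is a whole note.

whole note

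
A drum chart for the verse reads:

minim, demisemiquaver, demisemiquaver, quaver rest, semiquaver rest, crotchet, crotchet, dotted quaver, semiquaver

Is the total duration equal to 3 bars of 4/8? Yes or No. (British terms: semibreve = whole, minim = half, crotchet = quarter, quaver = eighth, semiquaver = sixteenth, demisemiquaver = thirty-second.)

One bar of 4/8 = 16 thirty-second notes, so 3 bars = 48.
Working in thirty-second notes: minim = 16; demisemiquaver = 1; demisemiquaver = 1; quaver rest = 4; semiquaver rest = 2; crotchet = 8; crotchet = 8; dotted quaver = 6; semiquaver = 2.
Total: 16 + 1 + 1 + 4 + 2 + 8 + 8 + 6 + 2 = 48.
48 equals 48, so the answer is Yes.

Yes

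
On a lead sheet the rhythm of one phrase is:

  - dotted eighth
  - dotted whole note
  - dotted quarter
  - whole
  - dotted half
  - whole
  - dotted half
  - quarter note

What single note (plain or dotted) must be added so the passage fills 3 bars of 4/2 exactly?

dotted eighth note

3 bars of 4/2 = 96 sixteenth notes.
Convert each value to sixteenth notes: dotted eighth = 3; dotted whole note = 24; dotted quarter = 6; whole = 16; dotted half = 12; whole = 16; dotted half = 12; quarter note = 4.
Sum: 3 + 24 + 6 + 16 + 12 + 16 + 12 + 4 = 93.
Remaining: 96 − 93 = 3 sixteenth notes, which is a dotted eighth note.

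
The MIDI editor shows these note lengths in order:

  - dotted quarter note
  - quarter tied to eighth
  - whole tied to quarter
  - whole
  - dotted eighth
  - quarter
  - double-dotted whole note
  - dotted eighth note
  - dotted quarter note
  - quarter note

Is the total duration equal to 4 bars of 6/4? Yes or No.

Yes

One bar of 6/4 = 24 sixteenth notes, so 4 bars = 96.
Working in sixteenth notes: dotted quarter note = 6; quarter tied to eighth (quarter + eighth) = 6; whole tied to quarter (whole + quarter) = 20; whole = 16; dotted eighth = 3; quarter = 4; double-dotted whole note = 28; dotted eighth note = 3; dotted quarter note = 6; quarter note = 4.
Adding: 6 + 6 + 20 + 16 + 3 + 4 + 28 + 3 + 6 + 4 = 96.
96 equals 96, so the answer is Yes.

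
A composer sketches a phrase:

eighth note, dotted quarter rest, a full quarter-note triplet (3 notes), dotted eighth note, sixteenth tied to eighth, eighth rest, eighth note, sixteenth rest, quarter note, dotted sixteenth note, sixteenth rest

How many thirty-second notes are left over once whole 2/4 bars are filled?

One bar of 2/4 = 16 thirty-second notes.
Each duration in thirty-second notes: eighth note = 4; dotted quarter rest = 12; a full quarter-note triplet (3 notes) (three triplet quarters span one half) = 16; dotted eighth note = 6; sixteenth tied to eighth (sixteenth + eighth) = 6; eighth rest = 4; eighth note = 4; sixteenth rest = 2; quarter note = 8; dotted sixteenth note = 3; sixteenth rest = 2.
Total: 4 + 12 + 16 + 6 + 6 + 4 + 4 + 2 + 8 + 3 + 2 = 67.
67 ÷ 16 = 4 complete bars with 3 thirty-second notes remaining.

3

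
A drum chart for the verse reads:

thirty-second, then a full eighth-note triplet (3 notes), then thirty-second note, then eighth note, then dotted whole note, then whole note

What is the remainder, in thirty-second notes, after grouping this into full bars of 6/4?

46

One bar of 6/4 = 48 thirty-second notes.
Express everything in thirty-second notes: thirty-second = 1; a full eighth-note triplet (3 notes) (three triplet eighths span one quarter) = 8; thirty-second note = 1; eighth note = 4; dotted whole note = 48; whole note = 32.
Total: 1 + 8 + 1 + 4 + 48 + 32 = 94.
94 ÷ 48 = 1 complete bar with 46 thirty-second notes remaining.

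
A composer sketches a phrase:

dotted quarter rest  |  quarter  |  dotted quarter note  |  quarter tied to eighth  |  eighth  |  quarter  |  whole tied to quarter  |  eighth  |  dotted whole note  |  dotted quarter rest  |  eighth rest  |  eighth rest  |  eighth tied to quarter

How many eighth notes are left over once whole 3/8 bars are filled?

0

One bar of 3/8 = 3 eighth notes.
Working in eighth notes: dotted quarter rest = 3; quarter = 2; dotted quarter note = 3; quarter tied to eighth (quarter + eighth) = 3; eighth = 1; quarter = 2; whole tied to quarter (whole + quarter) = 10; eighth = 1; dotted whole note = 12; dotted quarter rest = 3; eighth rest = 1; eighth rest = 1; eighth tied to quarter (eighth + quarter) = 3.
Adding: 3 + 2 + 3 + 3 + 1 + 2 + 10 + 1 + 12 + 3 + 1 + 1 + 3 = 45.
45 ÷ 3 = 15 complete bars with 0 eighth notes remaining.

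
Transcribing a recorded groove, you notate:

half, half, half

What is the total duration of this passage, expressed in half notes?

3

Express everything in half notes: half = 1; half = 1; half = 1.
Altogether 1 + 1 + 1 = 3 half notes.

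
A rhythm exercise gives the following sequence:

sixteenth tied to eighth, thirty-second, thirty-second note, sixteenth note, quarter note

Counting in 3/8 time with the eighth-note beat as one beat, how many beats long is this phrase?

4.5

One eighth-note beat = 4 thirty-second notes.
Each duration in thirty-second notes: sixteenth tied to eighth (sixteenth + eighth) = 6; thirty-second = 1; thirty-second note = 1; sixteenth note = 2; quarter note = 8.
Adding: 6 + 1 + 1 + 2 + 8 = 18.
18 ÷ 4 = 4.5 beats.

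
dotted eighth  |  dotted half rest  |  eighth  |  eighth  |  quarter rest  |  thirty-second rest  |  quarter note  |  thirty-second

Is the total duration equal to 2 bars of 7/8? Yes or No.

One bar of 7/8 = 28 thirty-second notes, so 2 bars = 56.
In thirty-second notes: dotted eighth = 6; dotted half rest = 24; eighth = 4; eighth = 4; quarter rest = 8; thirty-second rest = 1; quarter note = 8; thirty-second = 1.
Altogether 6 + 24 + 4 + 4 + 8 + 1 + 8 + 1 = 56.
56 equals 56, so the answer is Yes.

Yes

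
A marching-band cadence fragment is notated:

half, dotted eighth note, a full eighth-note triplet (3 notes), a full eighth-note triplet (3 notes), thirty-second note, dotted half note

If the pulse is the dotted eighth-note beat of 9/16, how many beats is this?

One dotted eighth-note beat = 6 thirty-second notes.
Convert each value to thirty-second notes: half = 16; dotted eighth note = 6; a full eighth-note triplet (3 notes) (three triplet eighths span one quarter) = 8; a full eighth-note triplet (3 notes) (three triplet eighths span one quarter) = 8; thirty-second note = 1; dotted half note = 24.
Adding: 16 + 6 + 8 + 8 + 1 + 24 = 63.
63 ÷ 6 = 10.5 beats.

10.5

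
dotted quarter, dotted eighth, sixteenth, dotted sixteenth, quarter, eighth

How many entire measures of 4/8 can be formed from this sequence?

2

One bar of 4/8 = 16 thirty-second notes.
Convert each value to thirty-second notes: dotted quarter = 12; dotted eighth = 6; sixteenth = 2; dotted sixteenth = 3; quarter = 8; eighth = 4.
Total: 12 + 6 + 2 + 3 + 8 + 4 = 35.
35 ÷ 16 = 2 complete bars with 3 left over.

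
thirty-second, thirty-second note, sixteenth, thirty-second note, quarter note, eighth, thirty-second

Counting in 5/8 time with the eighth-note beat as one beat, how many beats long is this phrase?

One eighth-note beat = 4 thirty-second notes.
In thirty-second notes: thirty-second = 1; thirty-second note = 1; sixteenth = 2; thirty-second note = 1; quarter note = 8; eighth = 4; thirty-second = 1.
Total: 1 + 1 + 2 + 1 + 8 + 4 + 1 = 18.
18 ÷ 4 = 4.5 beats.

4.5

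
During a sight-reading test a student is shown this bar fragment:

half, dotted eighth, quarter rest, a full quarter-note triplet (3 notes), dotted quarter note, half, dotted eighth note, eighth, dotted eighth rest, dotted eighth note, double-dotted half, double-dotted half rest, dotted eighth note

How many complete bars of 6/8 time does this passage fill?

6

One bar of 6/8 = 12 sixteenth notes.
Each duration in sixteenth notes: half = 8; dotted eighth = 3; quarter rest = 4; a full quarter-note triplet (3 notes) (three triplet quarters span one half) = 8; dotted quarter note = 6; half = 8; dotted eighth note = 3; eighth = 2; dotted eighth rest = 3; dotted eighth note = 3; double-dotted half = 14; double-dotted half rest = 14; dotted eighth note = 3.
Total: 8 + 3 + 4 + 8 + 6 + 8 + 3 + 2 + 3 + 3 + 14 + 14 + 3 = 79.
79 ÷ 12 = 6 complete bars with 7 left over.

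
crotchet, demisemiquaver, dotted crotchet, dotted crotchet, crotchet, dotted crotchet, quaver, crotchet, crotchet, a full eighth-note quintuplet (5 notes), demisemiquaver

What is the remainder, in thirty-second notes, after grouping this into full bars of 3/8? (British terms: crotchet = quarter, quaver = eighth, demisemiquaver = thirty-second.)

One bar of 3/8 = 12 thirty-second notes.
Working in thirty-second notes: crotchet = 8; demisemiquaver = 1; dotted crotchet = 12; dotted crotchet = 12; crotchet = 8; dotted crotchet = 12; quaver = 4; crotchet = 8; crotchet = 8; a full eighth-note quintuplet (5 notes) (five quintuplet eighths span one half) = 16; demisemiquaver = 1.
Total: 8 + 1 + 12 + 12 + 8 + 12 + 4 + 8 + 8 + 16 + 1 = 90.
90 ÷ 12 = 7 complete bars with 6 thirty-second notes remaining.

6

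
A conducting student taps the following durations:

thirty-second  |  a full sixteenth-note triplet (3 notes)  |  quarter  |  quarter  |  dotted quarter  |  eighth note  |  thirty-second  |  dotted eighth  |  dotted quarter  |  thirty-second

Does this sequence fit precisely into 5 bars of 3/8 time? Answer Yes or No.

No

One bar of 3/8 = 12 thirty-second notes, so 5 bars = 60.
Convert each value to thirty-second notes: thirty-second = 1; a full sixteenth-note triplet (3 notes) (three triplet sixteenths span one eighth) = 4; quarter = 8; quarter = 8; dotted quarter = 12; eighth note = 4; thirty-second = 1; dotted eighth = 6; dotted quarter = 12; thirty-second = 1.
Altogether 1 + 4 + 8 + 8 + 12 + 4 + 1 + 6 + 12 + 1 = 57.
57 falls short of 60, so the answer is No.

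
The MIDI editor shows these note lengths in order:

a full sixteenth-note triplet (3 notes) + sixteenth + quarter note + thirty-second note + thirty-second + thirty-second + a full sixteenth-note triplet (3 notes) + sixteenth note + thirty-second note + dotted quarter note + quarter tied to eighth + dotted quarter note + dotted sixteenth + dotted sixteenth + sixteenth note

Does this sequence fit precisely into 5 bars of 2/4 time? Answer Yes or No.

No

One bar of 2/4 = 16 thirty-second notes, so 5 bars = 80.
Working in thirty-second notes: a full sixteenth-note triplet (3 notes) (three triplet sixteenths span one eighth) = 4; sixteenth = 2; quarter note = 8; thirty-second note = 1; thirty-second = 1; thirty-second = 1; a full sixteenth-note triplet (3 notes) (three triplet sixteenths span one eighth) = 4; sixteenth note = 2; thirty-second note = 1; dotted quarter note = 12; quarter tied to eighth (quarter + eighth) = 12; dotted quarter note = 12; dotted sixteenth = 3; dotted sixteenth = 3; sixteenth note = 2.
Sum: 4 + 2 + 8 + 1 + 1 + 1 + 4 + 2 + 1 + 12 + 12 + 12 + 3 + 3 + 2 = 68.
68 falls short of 80, so the answer is No.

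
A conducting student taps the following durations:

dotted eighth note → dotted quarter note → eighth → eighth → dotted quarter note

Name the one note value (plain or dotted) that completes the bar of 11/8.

The bar of 11/8 = 22 sixteenth notes.
Convert each value to sixteenth notes: dotted eighth note = 3; dotted quarter note = 6; eighth = 2; eighth = 2; dotted quarter note = 6.
Total: 3 + 6 + 2 + 2 + 6 = 19.
Remaining: 22 − 19 = 3 sixteenth notes, which is a dotted eighth note.

dotted eighth note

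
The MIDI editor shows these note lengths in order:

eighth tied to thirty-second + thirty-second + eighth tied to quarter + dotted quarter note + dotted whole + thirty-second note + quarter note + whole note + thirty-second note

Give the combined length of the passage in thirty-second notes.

120

Each duration in thirty-second notes: eighth tied to thirty-second (eighth + thirty-second) = 5; thirty-second = 1; eighth tied to quarter (eighth + quarter) = 12; dotted quarter note = 12; dotted whole = 48; thirty-second note = 1; quarter note = 8; whole note = 32; thirty-second note = 1.
Altogether 5 + 1 + 12 + 12 + 48 + 1 + 8 + 32 + 1 = 120 thirty-second notes.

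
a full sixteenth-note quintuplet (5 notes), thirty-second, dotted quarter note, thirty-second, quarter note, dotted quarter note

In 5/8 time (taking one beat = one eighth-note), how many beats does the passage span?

One eighth-note beat = 4 thirty-second notes.
Each duration in thirty-second notes: a full sixteenth-note quintuplet (5 notes) (five quintuplet sixteenths span one quarter) = 8; thirty-second = 1; dotted quarter note = 12; thirty-second = 1; quarter note = 8; dotted quarter note = 12.
Adding: 8 + 1 + 12 + 1 + 8 + 12 = 42.
42 ÷ 4 = 10.5 beats.

10.5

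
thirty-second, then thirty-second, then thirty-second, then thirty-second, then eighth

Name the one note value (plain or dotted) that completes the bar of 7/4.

dotted whole note

The bar of 7/4 = 56 thirty-second notes.
Convert each value to thirty-second notes: thirty-second = 1; thirty-second = 1; thirty-second = 1; thirty-second = 1; eighth = 4.
Adding: 1 + 1 + 1 + 1 + 4 = 8.
Remaining: 56 − 8 = 48 thirty-second notes, which is a dotted whole note.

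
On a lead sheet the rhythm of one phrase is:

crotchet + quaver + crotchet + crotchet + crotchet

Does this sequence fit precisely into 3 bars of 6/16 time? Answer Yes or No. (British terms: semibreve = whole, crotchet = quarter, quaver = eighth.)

One bar of 6/16 = 3 eighth notes, so 3 bars = 9.
In eighth notes: crotchet = 2; quaver = 1; crotchet = 2; crotchet = 2; crotchet = 2.
Adding: 2 + 1 + 2 + 2 + 2 = 9.
9 equals 9, so the answer is Yes.

Yes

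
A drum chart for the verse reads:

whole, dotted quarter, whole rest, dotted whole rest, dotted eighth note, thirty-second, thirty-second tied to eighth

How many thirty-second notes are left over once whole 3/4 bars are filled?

One bar of 3/4 = 24 thirty-second notes.
Working in thirty-second notes: whole = 32; dotted quarter = 12; whole rest = 32; dotted whole rest = 48; dotted eighth note = 6; thirty-second = 1; thirty-second tied to eighth (thirty-second + eighth) = 5.
Total: 32 + 12 + 32 + 48 + 6 + 1 + 5 = 136.
136 ÷ 24 = 5 complete bars with 16 thirty-second notes remaining.

16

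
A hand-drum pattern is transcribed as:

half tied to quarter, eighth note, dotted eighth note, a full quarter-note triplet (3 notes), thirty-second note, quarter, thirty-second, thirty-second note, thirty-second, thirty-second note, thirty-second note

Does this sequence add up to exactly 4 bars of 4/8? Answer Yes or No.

One bar of 4/8 = 16 thirty-second notes, so 4 bars = 64.
Working in thirty-second notes: half tied to quarter (half + quarter) = 24; eighth note = 4; dotted eighth note = 6; a full quarter-note triplet (3 notes) (three triplet quarters span one half) = 16; thirty-second note = 1; quarter = 8; thirty-second = 1; thirty-second note = 1; thirty-second = 1; thirty-second note = 1; thirty-second note = 1.
Altogether 24 + 4 + 6 + 16 + 1 + 8 + 1 + 1 + 1 + 1 + 1 = 64.
64 equals 64, so the answer is Yes.

Yes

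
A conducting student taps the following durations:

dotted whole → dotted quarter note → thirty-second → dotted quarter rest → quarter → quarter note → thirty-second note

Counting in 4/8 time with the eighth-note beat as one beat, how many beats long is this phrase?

22.5

One eighth-note beat = 4 thirty-second notes.
Each duration in thirty-second notes: dotted whole = 48; dotted quarter note = 12; thirty-second = 1; dotted quarter rest = 12; quarter = 8; quarter note = 8; thirty-second note = 1.
Total: 48 + 12 + 1 + 12 + 8 + 8 + 1 = 90.
90 ÷ 4 = 22.5 beats.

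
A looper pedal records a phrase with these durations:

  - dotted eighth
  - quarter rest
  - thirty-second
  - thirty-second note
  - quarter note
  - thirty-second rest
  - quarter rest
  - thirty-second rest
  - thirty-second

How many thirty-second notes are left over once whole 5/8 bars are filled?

One bar of 5/8 = 20 thirty-second notes.
Express everything in thirty-second notes: dotted eighth = 6; quarter rest = 8; thirty-second = 1; thirty-second note = 1; quarter note = 8; thirty-second rest = 1; quarter rest = 8; thirty-second rest = 1; thirty-second = 1.
Adding: 6 + 8 + 1 + 1 + 8 + 1 + 8 + 1 + 1 = 35.
35 ÷ 20 = 1 complete bar with 15 thirty-second notes remaining.

15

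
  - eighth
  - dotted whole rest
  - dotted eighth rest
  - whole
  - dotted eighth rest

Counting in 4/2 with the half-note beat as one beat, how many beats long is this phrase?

One half-note beat = 8 sixteenth notes.
Convert each value to sixteenth notes: eighth = 2; dotted whole rest = 24; dotted eighth rest = 3; whole = 16; dotted eighth rest = 3.
Adding: 2 + 24 + 3 + 16 + 3 = 48.
48 ÷ 8 = 6 beats.

6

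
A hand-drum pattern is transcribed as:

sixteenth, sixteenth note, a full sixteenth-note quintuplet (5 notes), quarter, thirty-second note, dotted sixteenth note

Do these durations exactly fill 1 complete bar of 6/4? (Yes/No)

One bar of 6/4 = 48 thirty-second notes.
In thirty-second notes: sixteenth = 2; sixteenth note = 2; a full sixteenth-note quintuplet (5 notes) (five quintuplet sixteenths span one quarter) = 8; quarter = 8; thirty-second note = 1; dotted sixteenth note = 3.
Adding: 2 + 2 + 8 + 8 + 1 + 3 = 24.
24 falls short of 48, so the answer is No.

No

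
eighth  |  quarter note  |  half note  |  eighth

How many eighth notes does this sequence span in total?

Working in eighth notes: eighth = 1; quarter note = 2; half note = 4; eighth = 1.
Total: 1 + 2 + 4 + 1 = 8 eighth notes.

8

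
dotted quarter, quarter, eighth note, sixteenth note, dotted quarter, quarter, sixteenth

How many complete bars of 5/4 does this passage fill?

1

One bar of 5/4 = 20 sixteenth notes.
Express everything in sixteenth notes: dotted quarter = 6; quarter = 4; eighth note = 2; sixteenth note = 1; dotted quarter = 6; quarter = 4; sixteenth = 1.
Altogether 6 + 4 + 2 + 1 + 6 + 4 + 1 = 24.
24 ÷ 20 = 1 complete bar with 4 left over.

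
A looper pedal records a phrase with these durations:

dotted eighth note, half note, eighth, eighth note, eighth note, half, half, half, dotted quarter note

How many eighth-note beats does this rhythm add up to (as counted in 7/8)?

23.5

One eighth-note beat = 2 sixteenth notes.
Express everything in sixteenth notes: dotted eighth note = 3; half note = 8; eighth = 2; eighth note = 2; eighth note = 2; half = 8; half = 8; half = 8; dotted quarter note = 6.
Sum: 3 + 8 + 2 + 2 + 2 + 8 + 8 + 8 + 6 = 47.
47 ÷ 2 = 23.5 beats.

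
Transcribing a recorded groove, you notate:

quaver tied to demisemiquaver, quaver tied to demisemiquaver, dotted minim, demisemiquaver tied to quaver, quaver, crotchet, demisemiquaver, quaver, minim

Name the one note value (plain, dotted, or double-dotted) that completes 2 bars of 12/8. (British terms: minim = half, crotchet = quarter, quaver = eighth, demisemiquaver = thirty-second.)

2 bars of 12/8 = 96 thirty-second notes.
Convert each value to thirty-second notes: quaver tied to demisemiquaver (quaver + demisemiquaver) = 5; quaver tied to demisemiquaver (quaver + demisemiquaver) = 5; dotted minim = 24; demisemiquaver tied to quaver (demisemiquaver + quaver) = 5; quaver = 4; crotchet = 8; demisemiquaver = 1; quaver = 4; minim = 16.
Sum: 5 + 5 + 24 + 5 + 4 + 8 + 1 + 4 + 16 = 72.
Remaining: 96 − 72 = 24 thirty-second notes, which is a dotted half note.

dotted half note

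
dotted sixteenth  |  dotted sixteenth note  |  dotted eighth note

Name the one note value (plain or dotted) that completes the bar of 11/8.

The bar of 11/8 = 44 thirty-second notes.
In thirty-second notes: dotted sixteenth = 3; dotted sixteenth note = 3; dotted eighth note = 6.
Altogether 3 + 3 + 6 = 12.
Remaining: 44 − 12 = 32 thirty-second notes, which is a whole note.

whole note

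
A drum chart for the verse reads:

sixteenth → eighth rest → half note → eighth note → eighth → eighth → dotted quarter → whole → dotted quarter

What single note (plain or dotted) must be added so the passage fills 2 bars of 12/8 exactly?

dotted eighth note

2 bars of 12/8 = 48 sixteenth notes.
In sixteenth notes: sixteenth = 1; eighth rest = 2; half note = 8; eighth note = 2; eighth = 2; eighth = 2; dotted quarter = 6; whole = 16; dotted quarter = 6.
Total: 1 + 2 + 8 + 2 + 2 + 2 + 6 + 16 + 6 = 45.
Remaining: 48 − 45 = 3 sixteenth notes, which is a dotted eighth note.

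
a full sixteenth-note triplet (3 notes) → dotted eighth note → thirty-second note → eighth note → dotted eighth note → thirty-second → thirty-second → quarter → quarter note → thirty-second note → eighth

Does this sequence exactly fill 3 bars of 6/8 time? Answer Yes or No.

One bar of 6/8 = 24 thirty-second notes, so 3 bars = 72.
Express everything in thirty-second notes: a full sixteenth-note triplet (3 notes) (three triplet sixteenths span one eighth) = 4; dotted eighth note = 6; thirty-second note = 1; eighth note = 4; dotted eighth note = 6; thirty-second = 1; thirty-second = 1; quarter = 8; quarter note = 8; thirty-second note = 1; eighth = 4.
Altogether 4 + 6 + 1 + 4 + 6 + 1 + 1 + 8 + 8 + 1 + 4 = 44.
44 falls short of 72, so the answer is No.

No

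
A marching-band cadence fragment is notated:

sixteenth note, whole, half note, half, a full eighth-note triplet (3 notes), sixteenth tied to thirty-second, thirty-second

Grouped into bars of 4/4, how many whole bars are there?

2

One bar of 4/4 = 32 thirty-second notes.
In thirty-second notes: sixteenth note = 2; whole = 32; half note = 16; half = 16; a full eighth-note triplet (3 notes) (three triplet eighths span one quarter) = 8; sixteenth tied to thirty-second (sixteenth + thirty-second) = 3; thirty-second = 1.
Total: 2 + 32 + 16 + 16 + 8 + 3 + 1 = 78.
78 ÷ 32 = 2 complete bars with 14 left over.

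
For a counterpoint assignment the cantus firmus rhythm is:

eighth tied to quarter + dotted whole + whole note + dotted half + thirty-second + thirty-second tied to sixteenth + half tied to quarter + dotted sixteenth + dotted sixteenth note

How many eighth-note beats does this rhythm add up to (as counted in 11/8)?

One eighth-note beat = 4 thirty-second notes.
Each duration in thirty-second notes: eighth tied to quarter (eighth + quarter) = 12; dotted whole = 48; whole note = 32; dotted half = 24; thirty-second = 1; thirty-second tied to sixteenth (thirty-second + sixteenth) = 3; half tied to quarter (half + quarter) = 24; dotted sixteenth = 3; dotted sixteenth note = 3.
Sum: 12 + 48 + 32 + 24 + 1 + 3 + 24 + 3 + 3 = 150.
150 ÷ 4 = 37.5 beats.

37.5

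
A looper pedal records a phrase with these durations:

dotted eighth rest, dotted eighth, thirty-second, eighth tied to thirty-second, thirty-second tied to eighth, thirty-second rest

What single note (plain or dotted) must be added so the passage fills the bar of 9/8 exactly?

dotted quarter note

The bar of 9/8 = 36 thirty-second notes.
Each duration in thirty-second notes: dotted eighth rest = 6; dotted eighth = 6; thirty-second = 1; eighth tied to thirty-second (eighth + thirty-second) = 5; thirty-second tied to eighth (thirty-second + eighth) = 5; thirty-second rest = 1.
Sum: 6 + 6 + 1 + 5 + 5 + 1 = 24.
Remaining: 36 − 24 = 12 thirty-second notes, which is a dotted quarter note.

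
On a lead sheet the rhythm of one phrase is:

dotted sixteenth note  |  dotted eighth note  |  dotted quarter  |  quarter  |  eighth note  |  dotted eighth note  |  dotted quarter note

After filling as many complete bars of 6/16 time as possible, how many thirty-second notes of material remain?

3

One bar of 6/16 = 12 thirty-second notes.
In thirty-second notes: dotted sixteenth note = 3; dotted eighth note = 6; dotted quarter = 12; quarter = 8; eighth note = 4; dotted eighth note = 6; dotted quarter note = 12.
Total: 3 + 6 + 12 + 8 + 4 + 6 + 12 = 51.
51 ÷ 12 = 4 complete bars with 3 thirty-second notes remaining.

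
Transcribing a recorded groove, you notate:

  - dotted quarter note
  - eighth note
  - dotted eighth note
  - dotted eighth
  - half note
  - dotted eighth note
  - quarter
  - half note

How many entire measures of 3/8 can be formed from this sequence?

One bar of 3/8 = 6 sixteenth notes.
Working in sixteenth notes: dotted quarter note = 6; eighth note = 2; dotted eighth note = 3; dotted eighth = 3; half note = 8; dotted eighth note = 3; quarter = 4; half note = 8.
Altogether 6 + 2 + 3 + 3 + 8 + 3 + 4 + 8 = 37.
37 ÷ 6 = 6 complete bars with 1 left over.

6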